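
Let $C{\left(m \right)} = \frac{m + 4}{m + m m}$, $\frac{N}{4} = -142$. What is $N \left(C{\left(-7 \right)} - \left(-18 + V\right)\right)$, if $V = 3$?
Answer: $- \frac{59356}{7} \approx -8479.4$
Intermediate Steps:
$N = -568$ ($N = 4 \left(-142\right) = -568$)
$C{\left(m \right)} = \frac{4 + m}{m + m^{2}}$
$N \left(C{\left(-7 \right)} - \left(-18 + V\right)\right) = - 568 \left(\frac{4 - 7}{\left(-7\right) \left(1 - 7\right)} + \left(18 - 3\right)\right) = - 568 \left(\left(- \frac{1}{7}\right) \frac{1}{-6} \left(-3\right) + \left(18 - 3\right)\right) = - 568 \left(\left(- \frac{1}{7}\right) \left(- \frac{1}{6}\right) \left(-3\right) + 15\right) = - 568 \left(- \frac{1}{14} + 15\right) = \left(-568\right) \frac{209}{14} = - \frac{59356}{7}$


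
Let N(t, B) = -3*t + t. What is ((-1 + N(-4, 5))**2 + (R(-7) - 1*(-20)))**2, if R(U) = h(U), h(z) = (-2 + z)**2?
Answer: 22500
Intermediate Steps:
N(t, B) = -2*t
R(U) = (-2 + U)**2
((-1 + N(-4, 5))**2 + (R(-7) - 1*(-20)))**2 = ((-1 - 2*(-4))**2 + ((-2 - 7)**2 - 1*(-20)))**2 = ((-1 + 8)**2 + ((-9)**2 + 20))**2 = (7**2 + (81 + 20))**2 = (49 + 101)**2 = 150**2 = 22500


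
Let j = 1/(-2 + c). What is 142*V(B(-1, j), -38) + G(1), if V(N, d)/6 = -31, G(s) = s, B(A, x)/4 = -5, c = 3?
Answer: -26411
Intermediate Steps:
j = 1 (j = 1/(-2 + 3) = 1/1 = 1)
B(A, x) = -20 (B(A, x) = 4*(-5) = -20)
V(N, d) = -186 (V(N, d) = 6*(-31) = -186)
142*V(B(-1, j), -38) + G(1) = 142*(-186) + 1 = -26412 + 1 = -26411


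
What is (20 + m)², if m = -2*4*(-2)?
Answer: 1296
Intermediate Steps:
m = 16 (m = -8*(-2) = 16)
(20 + m)² = (20 + 16)² = 36² = 1296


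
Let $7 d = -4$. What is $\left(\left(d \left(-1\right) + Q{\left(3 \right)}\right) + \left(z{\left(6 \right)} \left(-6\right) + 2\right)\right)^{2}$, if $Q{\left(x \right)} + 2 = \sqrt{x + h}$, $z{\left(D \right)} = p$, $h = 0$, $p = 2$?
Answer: $\frac{6547}{49} - \frac{160 \sqrt{3}}{7} \approx 94.022$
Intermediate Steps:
$d = - \frac{4}{7}$ ($d = \frac{1}{7} \left(-4\right) = - \frac{4}{7} \approx -0.57143$)
$z{\left(D \right)} = 2$
$Q{\left(x \right)} = -2 + \sqrt{x}$ ($Q{\left(x \right)} = -2 + \sqrt{x + 0} = -2 + \sqrt{x}$)
$\left(\left(d \left(-1\right) + Q{\left(3 \right)}\right) + \left(z{\left(6 \right)} \left(-6\right) + 2\right)\right)^{2} = \left(\left(\left(- \frac{4}{7}\right) \left(-1\right) - \left(2 - \sqrt{3}\right)\right) + \left(2 \left(-6\right) + 2\right)\right)^{2} = \left(\left(\frac{4}{7} - \left(2 - \sqrt{3}\right)\right) + \left(-12 + 2\right)\right)^{2} = \left(\left(- \frac{10}{7} + \sqrt{3}\right) - 10\right)^{2} = \left(- \frac{80}{7} + \sqrt{3}\right)^{2}$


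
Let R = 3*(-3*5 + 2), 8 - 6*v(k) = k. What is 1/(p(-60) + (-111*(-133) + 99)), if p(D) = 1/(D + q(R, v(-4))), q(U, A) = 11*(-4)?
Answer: 104/1545647 ≈ 6.7286e-5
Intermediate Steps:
v(k) = 4/3 - k/6
R = -39 (R = 3*(-15 + 2) = 3*(-13) = -39)
q(U, A) = -44
p(D) = 1/(-44 + D) (p(D) = 1/(D - 44) = 1/(-44 + D))
1/(p(-60) + (-111*(-133) + 99)) = 1/(1/(-44 - 60) + (-111*(-133) + 99)) = 1/(1/(-104) + (14763 + 99)) = 1/(-1/104 + 14862) = 1/(1545647/104) = 104/1545647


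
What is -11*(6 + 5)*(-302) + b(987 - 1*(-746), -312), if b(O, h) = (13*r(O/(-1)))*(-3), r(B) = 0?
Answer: 36542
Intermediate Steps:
b(O, h) = 0 (b(O, h) = (13*0)*(-3) = 0*(-3) = 0)
-11*(6 + 5)*(-302) + b(987 - 1*(-746), -312) = -11*(6 + 5)*(-302) + 0 = -11*11*(-302) + 0 = -121*(-302) + 0 = 36542 + 0 = 36542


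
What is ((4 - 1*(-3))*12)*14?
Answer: 1176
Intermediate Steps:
((4 - 1*(-3))*12)*14 = ((4 + 3)*12)*14 = (7*12)*14 = 84*14 = 1176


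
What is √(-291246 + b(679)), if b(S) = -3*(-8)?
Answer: 3*I*√32358 ≈ 539.65*I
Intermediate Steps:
b(S) = 24
√(-291246 + b(679)) = √(-291246 + 24) = √(-291222) = 3*I*√32358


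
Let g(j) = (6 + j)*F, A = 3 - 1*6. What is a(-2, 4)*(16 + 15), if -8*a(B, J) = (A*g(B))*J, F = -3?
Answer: -558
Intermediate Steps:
A = -3 (A = 3 - 6 = -3)
g(j) = -18 - 3*j (g(j) = (6 + j)*(-3) = -18 - 3*j)
a(B, J) = -J*(54 + 9*B)/8 (a(B, J) = -(-3*(-18 - 3*B))*J/8 = -(54 + 9*B)*J/8 = -J*(54 + 9*B)/8)
a(-2, 4)*(16 + 15) = ((9/8)*4*(-6 - 1*(-2)))*(16 + 15) = ((9/8)*4*(-6 + 2))*31 = ((9/8)*4*(-4))*31 = -18*31 = -558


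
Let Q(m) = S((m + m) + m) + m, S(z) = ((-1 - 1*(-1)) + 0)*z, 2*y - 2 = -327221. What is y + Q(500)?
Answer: -326219/2 ≈ -1.6311e+5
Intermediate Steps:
y = -327219/2 (y = 1 + (½)*(-327221) = 1 - 327221/2 = -327219/2 ≈ -1.6361e+5)
S(z) = 0 (S(z) = ((-1 + 1) + 0)*z = (0 + 0)*z = 0*z = 0)
Q(m) = m (Q(m) = 0 + m = m)
y + Q(500) = -327219/2 + 500 = -326219/2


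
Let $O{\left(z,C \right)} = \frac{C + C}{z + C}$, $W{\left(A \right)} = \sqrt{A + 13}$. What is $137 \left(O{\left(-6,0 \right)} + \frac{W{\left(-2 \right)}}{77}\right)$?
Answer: $\frac{137 \sqrt{11}}{77} \approx 5.901$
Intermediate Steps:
$W{\left(A \right)} = \sqrt{13 + A}$
$O{\left(z,C \right)} = \frac{2 C}{C + z}$
$137 \left(O{\left(-6,0 \right)} + \frac{W{\left(-2 \right)}}{77}\right) = 137 \left(2 \cdot 0 \frac{1}{0 - 6} + \frac{\sqrt{13 - 2}}{77}\right) = 137 \left(2 \cdot 0 \frac{1}{-6} + \sqrt{11} \cdot \frac{1}{77}\right) = 137 \left(2 \cdot 0 \left(- \frac{1}{6}\right) + \frac{\sqrt{11}}{77}\right) = 137 \left(0 + \frac{\sqrt{11}}{77}\right) = 137 \frac{\sqrt{11}}{77} = \frac{137 \sqrt{11}}{77}$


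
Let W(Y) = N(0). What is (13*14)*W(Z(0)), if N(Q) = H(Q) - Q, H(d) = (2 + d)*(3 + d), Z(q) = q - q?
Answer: 1092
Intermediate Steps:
Z(q) = 0
N(Q) = 6 + Q² + 4*Q (N(Q) = (6 + Q² + 5*Q) - Q = 6 + Q² + 4*Q)
W(Y) = 6 (W(Y) = 6 + 0² + 4*0 = 6 + 0 + 0 = 6)
(13*14)*W(Z(0)) = (13*14)*6 = 182*6 = 1092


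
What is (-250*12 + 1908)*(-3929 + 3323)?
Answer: 661752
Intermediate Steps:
(-250*12 + 1908)*(-3929 + 3323) = (-3000 + 1908)*(-606) = -1092*(-606) = 661752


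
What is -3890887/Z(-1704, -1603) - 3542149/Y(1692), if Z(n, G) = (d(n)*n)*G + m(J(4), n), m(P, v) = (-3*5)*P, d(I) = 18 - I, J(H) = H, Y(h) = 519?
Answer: -1851231038957261/271244601164 ≈ -6825.0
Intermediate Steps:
m(P, v) = -15*P
Z(n, G) = -60 + G*n*(18 - n) (Z(n, G) = ((18 - n)*n)*G - 15*4 = (n*(18 - n))*G - 60 = G*n*(18 - n) - 60 = -60 + G*n*(18 - n))
-3890887/Z(-1704, -1603) - 3542149/Y(1692) = -3890887/(-60 - 1*(-1603)*(-1704)*(-18 - 1704)) - 3542149/519 = -3890887/(-60 - 1*(-1603)*(-1704)*(-1722)) - 3542149*1/519 = -3890887/(-60 + 4703663664) - 3542149/519 = -3890887/4703663604 - 3542149/519 = -1851231038957261/271244601164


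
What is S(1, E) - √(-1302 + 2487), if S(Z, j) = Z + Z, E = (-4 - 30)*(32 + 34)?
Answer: 2 - √1185 ≈ -32.424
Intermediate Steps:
E = -2244 (E = -34*66 = -2244)
S(Z, j) = 2*Z
S(1, E) - √(-1302 + 2487) = 2*1 - √(-1302 + 2487) = 2 - √1185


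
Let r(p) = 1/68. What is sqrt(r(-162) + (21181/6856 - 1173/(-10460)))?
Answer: sqrt(74691941748339930)/152391740 ≈ 1.7934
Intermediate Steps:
r(p) = 1/68
sqrt(r(-162) + (21181/6856 - 1173/(-10460))) = sqrt(1/68 + (21181/6856 - 1173/(-10460))) = sqrt(1/68 + (21181*(1/6856) - 1173*(-1/10460))) = sqrt(1/68 + (21181/6856 + 1173/10460)) = sqrt(1/68 + 57398837/17928440) = sqrt(980262339/304783480) = sqrt(74691941748339930)/152391740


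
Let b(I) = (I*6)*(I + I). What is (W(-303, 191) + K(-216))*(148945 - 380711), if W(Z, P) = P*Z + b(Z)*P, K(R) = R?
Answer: -48756182103474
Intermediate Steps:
b(I) = 12*I**2 (b(I) = (6*I)*(2*I) = 12*I**2)
W(Z, P) = P*Z + 12*P*Z**2 (W(Z, P) = P*Z + (12*Z**2)*P = P*Z + 12*P*Z**2)
(W(-303, 191) + K(-216))*(148945 - 380711) = (191*(-303)*(1 + 12*(-303)) - 216)*(148945 - 380711) = (191*(-303)*(1 - 3636) - 216)*(-231766) = (191*(-303)*(-3635) - 216)*(-231766) = (210368355 - 216)*(-231766) = 210368139*(-231766) = -48756182103474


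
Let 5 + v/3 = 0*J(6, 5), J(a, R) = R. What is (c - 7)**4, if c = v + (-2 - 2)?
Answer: 456976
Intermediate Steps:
v = -15 (v = -15 + 3*(0*5) = -15 + 3*0 = -15 + 0 = -15)
c = -19 (c = -15 + (-2 - 2) = -15 - 4 = -19)
(c - 7)**4 = (-19 - 7)**4 = (-26)**4 = 456976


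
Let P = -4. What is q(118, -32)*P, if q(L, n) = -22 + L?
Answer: -384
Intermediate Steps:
q(118, -32)*P = (-22 + 118)*(-4) = 96*(-4) = -384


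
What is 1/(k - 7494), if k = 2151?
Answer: -1/5343 ≈ -0.00018716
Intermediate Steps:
1/(k - 7494) = 1/(2151 - 7494) = 1/(-5343) = -1/5343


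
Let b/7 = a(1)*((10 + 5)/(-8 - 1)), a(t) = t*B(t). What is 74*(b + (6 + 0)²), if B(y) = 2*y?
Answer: 2812/3 ≈ 937.33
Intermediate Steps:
a(t) = 2*t² (a(t) = t*(2*t) = 2*t²)
b = -70/3 (b = 7*((2*1²)*((10 + 5)/(-8 - 1))) = 7*((2*1)*(15/(-9))) = 7*(2*(15*(-⅑))) = 7*(2*(-5/3)) = 7*(-10/3) = -70/3 ≈ -23.333)
74*(b + (6 + 0)²) = 74*(-70/3 + (6 + 0)²) = 74*(-70/3 + 6²) = 74*(-70/3 + 36) = 74*(38/3) = 2812/3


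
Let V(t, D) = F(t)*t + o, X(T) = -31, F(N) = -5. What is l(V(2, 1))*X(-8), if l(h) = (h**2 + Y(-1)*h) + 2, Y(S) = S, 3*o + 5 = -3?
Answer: -48856/9 ≈ -5428.4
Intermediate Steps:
o = -8/3 (o = -5/3 + (1/3)*(-3) = -5/3 - 1 = -8/3 ≈ -2.6667)
V(t, D) = -8/3 - 5*t (V(t, D) = -5*t - 8/3 = -8/3 - 5*t)
l(h) = 2 + h**2 - h (l(h) = (h**2 - h) + 2 = 2 + h**2 - h)
l(V(2, 1))*X(-8) = (2 + (-8/3 - 5*2)**2 - (-8/3 - 5*2))*(-31) = (2 + (-8/3 - 10)**2 - (-8/3 - 10))*(-31) = (2 + (-38/3)**2 - 1*(-38/3))*(-31) = (2 + 1444/9 + 38/3)*(-31) = (1576/9)*(-31) = -48856/9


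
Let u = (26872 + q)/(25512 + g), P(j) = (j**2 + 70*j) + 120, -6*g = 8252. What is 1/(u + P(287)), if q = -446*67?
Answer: 7241/742773636 ≈ 9.7486e-6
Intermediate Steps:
g = -4126/3 (g = -1/6*8252 = -4126/3 ≈ -1375.3)
q = -29882
P(j) = 120 + j**2 + 70*j
u = -903/7241 (u = (26872 - 29882)/(25512 - 4126/3) = -3010/72410/3 = -3010*3/72410 = -903/7241 ≈ -0.12471)
1/(u + P(287)) = 1/(-903/7241 + (120 + 287**2 + 70*287)) = 1/(-903/7241 + (120 + 82369 + 20090)) = 1/(-903/7241 + 102579) = 1/(742773636/7241) = 7241/742773636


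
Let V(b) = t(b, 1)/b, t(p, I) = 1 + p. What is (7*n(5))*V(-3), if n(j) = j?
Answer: 70/3 ≈ 23.333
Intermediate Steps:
V(b) = (1 + b)/b
(7*n(5))*V(-3) = (7*5)*((1 - 3)/(-3)) = 35*(-1/3*(-2)) = 35*(2/3) = 70/3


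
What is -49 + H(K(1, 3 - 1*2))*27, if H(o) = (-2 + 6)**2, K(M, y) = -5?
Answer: 383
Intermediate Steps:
H(o) = 16 (H(o) = 4**2 = 16)
-49 + H(K(1, 3 - 1*2))*27 = -49 + 16*27 = -49 + 432 = 383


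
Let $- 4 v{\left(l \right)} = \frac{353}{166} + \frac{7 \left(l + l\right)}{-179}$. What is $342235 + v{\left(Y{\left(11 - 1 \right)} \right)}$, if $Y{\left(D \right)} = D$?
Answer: $\frac{40676643213}{118856} \approx 3.4223 \cdot 10^{5}$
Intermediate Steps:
$v{\left(l \right)} = - \frac{353}{664} + \frac{7 l}{358}$ ($v{\left(l \right)} = - \frac{\frac{353}{166} + \frac{7 \left(l + l\right)}{-179}}{4} = - \frac{353 \cdot \frac{1}{166} + 7 \cdot 2 l \left(- \frac{1}{179}\right)}{4} = - \frac{\frac{353}{166} + 14 l \left(- \frac{1}{179}\right)}{4} = - \frac{\frac{353}{166} - \frac{14 l}{179}}{4} = - \frac{353}{664} + \frac{7 l}{358}$)
$342235 + v{\left(Y{\left(11 - 1 \right)} \right)} = 342235 - \left(\frac{353}{664} - \frac{7 \left(11 - 1\right)}{358}\right) = 342235 + \left(- \frac{353}{664} + \frac{7}{358} \cdot 10\right) = 342235 + \left(- \frac{353}{664} + \frac{35}{179}\right) = 342235 - \frac{39947}{118856} = \frac{40676643213}{118856}$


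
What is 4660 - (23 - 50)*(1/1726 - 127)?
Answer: 2124733/1726 ≈ 1231.0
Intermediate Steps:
4660 - (23 - 50)*(1/1726 - 127) = 4660 - (-27)*(1/1726 - 127) = 4660 - (-27)*(-219201)/1726 = 4660 - 1*5918427/1726 = 4660 - 5918427/1726 = 2124733/1726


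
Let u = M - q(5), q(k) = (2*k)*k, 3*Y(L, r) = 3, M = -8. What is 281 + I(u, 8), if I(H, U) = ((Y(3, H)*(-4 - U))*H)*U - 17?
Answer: 5832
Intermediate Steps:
Y(L, r) = 1 (Y(L, r) = (⅓)*3 = 1)
q(k) = 2*k²
u = -58 (u = -8 - 2*5² = -8 - 2*25 = -8 - 1*50 = -8 - 50 = -58)
I(H, U) = -17 + H*U*(-4 - U) (I(H, U) = ((1*(-4 - U))*H)*U - 17 = ((-4 - U)*H)*U - 17 = (H*(-4 - U))*U - 17 = H*U*(-4 - U) - 17 = -17 + H*U*(-4 - U))
281 + I(u, 8) = 281 + (-17 - 1*(-58)*8² - 4*(-58)*8) = 281 + (-17 - 1*(-58)*64 + 1856) = 281 + (-17 + 3712 + 1856) = 281 + 5551 = 5832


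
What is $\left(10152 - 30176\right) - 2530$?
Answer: $-22554$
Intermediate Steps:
$\left(10152 - 30176\right) - 2530 = -20024 - 2530 = -22554$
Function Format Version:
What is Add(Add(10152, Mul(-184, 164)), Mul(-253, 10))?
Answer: -22554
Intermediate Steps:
Add(Add(10152, Mul(-184, 164)), Mul(-253, 10)) = Add(Add(10152, -30176), -2530) = Add(-20024, -2530) = -22554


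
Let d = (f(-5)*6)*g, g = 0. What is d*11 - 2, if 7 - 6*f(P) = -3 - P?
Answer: -2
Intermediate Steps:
f(P) = 5/3 + P/6 (f(P) = 7/6 - (-3 - P)/6 = 7/6 + (½ + P/6) = 5/3 + P/6)
d = 0 (d = ((5/3 + (⅙)*(-5))*6)*0 = ((5/3 - ⅚)*6)*0 = ((⅚)*6)*0 = 5*0 = 0)
d*11 - 2 = 0*11 - 2 = 0 - 2 = -2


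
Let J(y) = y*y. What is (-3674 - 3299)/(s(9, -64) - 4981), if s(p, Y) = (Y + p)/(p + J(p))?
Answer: 125514/89669 ≈ 1.3997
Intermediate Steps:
J(y) = y²
s(p, Y) = (Y + p)/(p + p²)
(-3674 - 3299)/(s(9, -64) - 4981) = (-3674 - 3299)/((-64 + 9)/(9*(1 + 9)) - 4981) = -6973/((⅑)*(-55)/10 - 4981) = -6973/((⅑)*(⅒)*(-55) - 4981) = -6973/(-11/18 - 4981) = -6973/(-89669/18) = -6973*(-18/89669) = 125514/89669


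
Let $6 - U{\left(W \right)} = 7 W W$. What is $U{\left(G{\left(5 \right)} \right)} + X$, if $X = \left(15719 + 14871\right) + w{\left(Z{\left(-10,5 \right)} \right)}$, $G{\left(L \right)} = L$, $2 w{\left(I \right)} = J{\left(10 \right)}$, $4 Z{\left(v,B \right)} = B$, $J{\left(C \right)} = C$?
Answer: $30426$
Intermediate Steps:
$Z{\left(v,B \right)} = \frac{B}{4}$
$w{\left(I \right)} = 5$ ($w{\left(I \right)} = \frac{1}{2} \cdot 10 = 5$)
$X = 30595$ ($X = \left(15719 + 14871\right) + 5 = 30590 + 5 = 30595$)
$U{\left(W \right)} = 6 - 7 W^{2}$ ($U{\left(W \right)} = 6 - 7 W W = 6 - 7 W^{2}$)
$U{\left(G{\left(5 \right)} \right)} + X = \left(6 - 7 \cdot 5^{2}\right) + 30595 = \left(6 - 175\right) + 30595 = -169 + 30595 = 30426$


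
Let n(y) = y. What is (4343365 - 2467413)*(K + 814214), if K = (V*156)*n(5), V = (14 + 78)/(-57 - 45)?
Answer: 25943812103456/17 ≈ 1.5261e+12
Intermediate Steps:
V = -46/51 (V = 92/(-102) = 92*(-1/102) = -46/51 ≈ -0.90196)
K = -11960/17 (K = -46/51*156*5 = -2392/17*5 = -11960/17 ≈ -703.53)
(4343365 - 2467413)*(K + 814214) = (4343365 - 2467413)*(-11960/17 + 814214) = 1875952*(13829678/17) = 25943812103456/17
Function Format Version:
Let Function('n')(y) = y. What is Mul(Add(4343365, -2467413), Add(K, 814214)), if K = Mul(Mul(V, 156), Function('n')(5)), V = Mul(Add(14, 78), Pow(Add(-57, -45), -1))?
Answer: Rational(25943812103456, 17) ≈ 1.5261e+12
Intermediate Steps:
V = Rational(-46, 51) (V = Mul(92, Pow(-102, -1)) = Mul(92, Rational(-1, 102)) = Rational(-46, 51) ≈ -0.90196)
K = Rational(-11960, 17) (K = Mul(Mul(Rational(-46, 51), 156), 5) = Mul(Rational(-2392, 17), 5) = Rational(-11960, 17) ≈ -703.53)
Mul(Add(4343365, -2467413), Add(K, 814214)) = Mul(Add(4343365, -2467413), Add(Rational(-11960, 17), 814214)) = Mul(1875952, Rational(13829678, 17)) = Rational(25943812103456, 17)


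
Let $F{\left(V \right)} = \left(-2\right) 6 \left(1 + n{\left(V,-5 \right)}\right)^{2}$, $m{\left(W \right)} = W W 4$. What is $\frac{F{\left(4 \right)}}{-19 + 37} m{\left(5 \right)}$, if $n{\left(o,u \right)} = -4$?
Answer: $-600$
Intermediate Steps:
$m{\left(W \right)} = 4 W^{2}$ ($m{\left(W \right)} = W^{2} \cdot 4 = 4 W^{2}$)
$F{\left(V \right)} = -108$ ($F{\left(V \right)} = \left(-2\right) 6 \left(1 - 4\right)^{2} = - 12 \left(-3\right)^{2} = \left(-12\right) 9 = -108$)
$\frac{F{\left(4 \right)}}{-19 + 37} m{\left(5 \right)} = - \frac{108}{-19 + 37} \cdot 4 \cdot 5^{2} = - \frac{108}{18} \cdot 4 \cdot 25 = \left(-108\right) \frac{1}{18} \cdot 100 = \left(-6\right) 100 = -600$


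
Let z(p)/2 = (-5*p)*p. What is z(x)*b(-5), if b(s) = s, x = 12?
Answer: 7200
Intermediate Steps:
z(p) = -10*p² (z(p) = 2*((-5*p)*p) = 2*(-5*p²) = -10*p²)
z(x)*b(-5) = -10*12²*(-5) = -10*144*(-5) = -1440*(-5) = 7200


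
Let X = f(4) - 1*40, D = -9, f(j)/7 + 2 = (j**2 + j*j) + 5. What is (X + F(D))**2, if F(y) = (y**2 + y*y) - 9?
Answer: 128164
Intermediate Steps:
f(j) = 21 + 14*j**2 (f(j) = -14 + 7*((j**2 + j*j) + 5) = -14 + 7*((j**2 + j**2) + 5) = -14 + 7*(2*j**2 + 5) = -14 + 7*(5 + 2*j**2) = -14 + (35 + 14*j**2) = 21 + 14*j**2)
F(y) = -9 + 2*y**2 (F(y) = (y**2 + y**2) - 9 = 2*y**2 - 9 = -9 + 2*y**2)
X = 205 (X = (21 + 14*4**2) - 1*40 = (21 + 14*16) - 40 = (21 + 224) - 40 = 245 - 40 = 205)
(X + F(D))**2 = (205 + (-9 + 2*(-9)**2))**2 = (205 + (-9 + 2*81))**2 = (205 + (-9 + 162))**2 = (205 + 153)**2 = 358**2 = 128164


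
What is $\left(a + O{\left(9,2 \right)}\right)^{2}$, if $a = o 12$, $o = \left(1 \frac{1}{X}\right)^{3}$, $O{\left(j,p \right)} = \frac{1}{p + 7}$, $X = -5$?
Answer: $\frac{289}{1265625} \approx 0.00022835$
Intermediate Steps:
$O{\left(j,p \right)} = \frac{1}{7 + p}$
$o = - \frac{1}{125}$ ($o = \left(1 \frac{1}{-5}\right)^{3} = \left(1 \left(- \frac{1}{5}\right)\right)^{3} = \left(- \frac{1}{5}\right)^{3} = - \frac{1}{125} \approx -0.008$)
$a = - \frac{12}{125}$ ($a = \left(- \frac{1}{125}\right) 12 = - \frac{12}{125} \approx -0.096$)
$\left(a + O{\left(9,2 \right)}\right)^{2} = \left(- \frac{12}{125} + \frac{1}{7 + 2}\right)^{2} = \left(- \frac{12}{125} + \frac{1}{9}\right)^{2} = \left(\frac{17}{1125}\right)^{2} = \frac{289}{1265625}$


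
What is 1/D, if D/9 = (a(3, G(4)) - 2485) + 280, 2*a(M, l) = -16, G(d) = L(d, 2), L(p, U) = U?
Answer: -1/19917 ≈ -5.0208e-5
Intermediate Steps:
G(d) = 2
a(M, l) = -8 (a(M, l) = (½)*(-16) = -8)
D = -19917 (D = 9*((-8 - 2485) + 280) = 9*(-2493 + 280) = 9*(-2213) = -19917)
1/D = 1/(-19917) = -1/19917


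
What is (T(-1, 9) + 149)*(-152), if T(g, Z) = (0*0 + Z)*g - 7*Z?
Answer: -11704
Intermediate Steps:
T(g, Z) = -7*Z + Z*g (T(g, Z) = (0 + Z)*g - 7*Z = Z*g - 7*Z = -7*Z + Z*g)
(T(-1, 9) + 149)*(-152) = (9*(-7 - 1) + 149)*(-152) = (9*(-8) + 149)*(-152) = (-72 + 149)*(-152) = 77*(-152) = -11704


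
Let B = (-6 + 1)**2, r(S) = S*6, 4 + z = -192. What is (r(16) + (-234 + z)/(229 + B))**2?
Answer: 143448529/16129 ≈ 8893.8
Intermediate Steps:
z = -196 (z = -4 - 192 = -196)
r(S) = 6*S
B = 25 (B = (-5)**2 = 25)
(r(16) + (-234 + z)/(229 + B))**2 = (6*16 + (-234 - 196)/(229 + 25))**2 = (96 - 430/254)**2 = (96 - 430*1/254)**2 = (96 - 215/127)**2 = (11977/127)**2 = 143448529/16129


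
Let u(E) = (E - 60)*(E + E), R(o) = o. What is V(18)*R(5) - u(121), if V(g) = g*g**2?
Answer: 14398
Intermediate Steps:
u(E) = 2*E*(-60 + E) (u(E) = (-60 + E)*(2*E) = 2*E*(-60 + E))
V(g) = g**3
V(18)*R(5) - u(121) = 18**3*5 - 2*121*(-60 + 121) = 5832*5 - 2*121*61 = 29160 - 1*14762 = 29160 - 14762 = 14398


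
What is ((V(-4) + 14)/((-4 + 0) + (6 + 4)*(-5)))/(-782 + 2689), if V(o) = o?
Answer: -5/51489 ≈ -9.7108e-5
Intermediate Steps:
((V(-4) + 14)/((-4 + 0) + (6 + 4)*(-5)))/(-782 + 2689) = ((-4 + 14)/((-4 + 0) + (6 + 4)*(-5)))/(-782 + 2689) = (10/(-4 + 10*(-5)))/1907 = (10/(-4 - 50))/1907 = (10/(-54))/1907 = (10*(-1/54))/1907 = (1/1907)*(-5/27) = -5/51489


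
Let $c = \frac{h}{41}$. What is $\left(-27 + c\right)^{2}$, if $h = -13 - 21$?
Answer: $\frac{1301881}{1681} \approx 774.47$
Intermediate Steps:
$h = -34$ ($h = -13 - 21 = -34$)
$c = - \frac{34}{41} \approx -0.82927$
$\left(-27 + c\right)^{2} = \left(-27 - \frac{34}{41}\right)^{2} = \left(- \frac{1141}{41}\right)^{2} = \frac{1301881}{1681}$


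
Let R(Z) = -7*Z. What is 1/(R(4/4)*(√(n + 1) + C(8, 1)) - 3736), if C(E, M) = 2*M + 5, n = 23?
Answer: -3785/14325049 + 14*√6/14325049 ≈ -0.00026183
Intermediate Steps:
C(E, M) = 5 + 2*M
1/(R(4/4)*(√(n + 1) + C(8, 1)) - 3736) = 1/((-28/4)*(√(23 + 1) + (5 + 2*1)) - 3736) = 1/((-28/4)*(√24 + (5 + 2)) - 3736) = 1/((-7*1)*(2*√6 + 7) - 3736) = 1/(-7*(7 + 2*√6) - 3736) = 1/((-49 - 14*√6) - 3736) = 1/(-3785 - 14*√6)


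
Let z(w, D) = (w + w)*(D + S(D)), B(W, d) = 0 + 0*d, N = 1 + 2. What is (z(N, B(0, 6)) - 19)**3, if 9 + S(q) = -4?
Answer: -912673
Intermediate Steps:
S(q) = -13 (S(q) = -9 - 4 = -13)
N = 3
B(W, d) = 0 (B(W, d) = 0 + 0 = 0)
z(w, D) = 2*w*(-13 + D) (z(w, D) = (w + w)*(D - 13) = (2*w)*(-13 + D) = 2*w*(-13 + D))
(z(N, B(0, 6)) - 19)**3 = (2*3*(-13 + 0) - 19)**3 = (2*3*(-13) - 19)**3 = (-78 - 19)**3 = (-97)**3 = -912673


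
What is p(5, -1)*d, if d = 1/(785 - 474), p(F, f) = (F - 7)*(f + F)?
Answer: -8/311 ≈ -0.025723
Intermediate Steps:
p(F, f) = (-7 + F)*(F + f)
d = 1/311 ≈ 0.0032154
p(5, -1)*d = (5**2 - 7*5 - 7*(-1) + 5*(-1))*(1/311) = (25 - 35 + 7 - 5)*(1/311) = -8*1/311 = -8/311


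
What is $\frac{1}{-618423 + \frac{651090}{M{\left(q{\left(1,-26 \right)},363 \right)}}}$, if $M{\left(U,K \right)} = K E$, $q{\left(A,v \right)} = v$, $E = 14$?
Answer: $- \frac{77}{47608706} \approx -1.6174 \cdot 10^{-6}$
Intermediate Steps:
$M{\left(U,K \right)} = 14 K$ ($M{\left(U,K \right)} = K 14 = 14 K$)
$\frac{1}{-618423 + \frac{651090}{M{\left(q{\left(1,-26 \right)},363 \right)}}} = \frac{1}{-618423 + \frac{651090}{14 \cdot 363}} = \frac{1}{-618423 + \frac{651090}{5082}} = \frac{1}{-618423 + 651090 \cdot \frac{1}{5082}} = \frac{1}{-618423 + \frac{9865}{77}} = \frac{1}{- \frac{47608706}{77}} = - \frac{77}{47608706}$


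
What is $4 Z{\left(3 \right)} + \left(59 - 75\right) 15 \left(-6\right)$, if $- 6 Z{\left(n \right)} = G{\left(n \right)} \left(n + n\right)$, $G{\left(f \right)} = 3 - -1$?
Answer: $1424$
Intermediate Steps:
$G{\left(f \right)} = 4$ ($G{\left(f \right)} = 3 + 1 = 4$)
$Z{\left(n \right)} = - \frac{4 n}{3}$ ($Z{\left(n \right)} = - \frac{4 \left(n + n\right)}{6} = - \frac{4 \cdot 2 n}{6} = - \frac{8 n}{6} = - \frac{4 n}{3}$)
$4 Z{\left(3 \right)} + \left(59 - 75\right) 15 \left(-6\right) = 4 \left(\left(- \frac{4}{3}\right) 3\right) + \left(59 - 75\right) 15 \left(-6\right) = 4 \left(-4\right) + \left(59 - 75\right) \left(-90\right) = -16 - -1440 = -16 + 1440 = 1424$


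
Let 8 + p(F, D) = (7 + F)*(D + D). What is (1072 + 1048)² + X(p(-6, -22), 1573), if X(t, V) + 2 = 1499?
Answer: 4495897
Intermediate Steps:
p(F, D) = -8 + 2*D*(7 + F) (p(F, D) = -8 + (7 + F)*(D + D) = -8 + (7 + F)*(2*D) = -8 + 2*D*(7 + F))
X(t, V) = 1497 (X(t, V) = -2 + 1499 = 1497)
(1072 + 1048)² + X(p(-6, -22), 1573) = (1072 + 1048)² + 1497 = 2120² + 1497 = 4494400 + 1497 = 4495897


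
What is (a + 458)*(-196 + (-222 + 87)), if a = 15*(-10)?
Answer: -101948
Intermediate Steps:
a = -150
(a + 458)*(-196 + (-222 + 87)) = (-150 + 458)*(-196 + (-222 + 87)) = 308*(-196 - 135) = 308*(-331) = -101948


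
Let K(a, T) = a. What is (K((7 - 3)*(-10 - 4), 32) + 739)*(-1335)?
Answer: -911805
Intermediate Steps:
(K((7 - 3)*(-10 - 4), 32) + 739)*(-1335) = ((7 - 3)*(-10 - 4) + 739)*(-1335) = (4*(-14) + 739)*(-1335) = (-56 + 739)*(-1335) = 683*(-1335) = -911805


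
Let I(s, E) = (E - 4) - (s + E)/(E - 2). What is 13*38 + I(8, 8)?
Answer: 1486/3 ≈ 495.33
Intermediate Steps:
I(s, E) = -4 + E - (E + s)/(-2 + E) (I(s, E) = (-4 + E) - (E + s)/(-2 + E) = -4 + E - (E + s)/(-2 + E))
13*38 + I(8, 8) = 13*38 + (8 + 8**2 - 1*8 - 7*8)/(-2 + 8) = 494 + (8 + 64 - 8 - 56)/6 = 494 + (1/6)*8 = 494 + 4/3 = 1486/3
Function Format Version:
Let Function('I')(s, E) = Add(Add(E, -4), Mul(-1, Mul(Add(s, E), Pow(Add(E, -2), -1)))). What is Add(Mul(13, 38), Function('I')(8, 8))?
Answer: Rational(1486, 3) ≈ 495.33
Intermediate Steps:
Function('I')(s, E) = Add(-4, E, Mul(-1, Pow(Add(-2, E), -1), Add(E, s))) (Function('I')(s, E) = Add(Add(-4, E), Mul(-1, Mul(Add(E, s), Pow(Add(-2, E), -1)))) = Add(Add(-4, E), Mul(-1, Mul(Pow(Add(-2, E), -1), Add(E, s)))) = Add(Add(-4, E), Mul(-1, Pow(Add(-2, E), -1), Add(E, s))) = Add(-4, E, Mul(-1, Pow(Add(-2, E), -1), Add(E, s))))
Add(Mul(13, 38), Function('I')(8, 8)) = Add(Mul(13, 38), Mul(Pow(Add(-2, 8), -1), Add(8, Pow(8, 2), Mul(-1, 8), Mul(-7, 8)))) = Add(494, Mul(Pow(6, -1), Add(8, 64, -8, -56))) = Add(494, Mul(Rational(1, 6), 8)) = Add(494, Rational(4, 3)) = Rational(1486, 3)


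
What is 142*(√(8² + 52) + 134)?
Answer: 19028 + 284*√29 ≈ 20557.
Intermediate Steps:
142*(√(8² + 52) + 134) = 142*(√(64 + 52) + 134) = 142*(√116 + 134) = 142*(2*√29 + 134) = 142*(134 + 2*√29) = 19028 + 284*√29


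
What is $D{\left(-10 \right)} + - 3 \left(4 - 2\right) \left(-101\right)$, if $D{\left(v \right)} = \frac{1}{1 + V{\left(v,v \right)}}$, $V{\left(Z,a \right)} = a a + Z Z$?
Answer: $\frac{121807}{201} \approx 606.0$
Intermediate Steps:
$V{\left(Z,a \right)} = Z^{2} + a^{2}$ ($V{\left(Z,a \right)} = a^{2} + Z^{2} = Z^{2} + a^{2}$)
$D{\left(v \right)} = \frac{1}{1 + 2 v^{2}}$ ($D{\left(v \right)} = \frac{1}{1 + \left(v^{2} + v^{2}\right)} = \frac{1}{1 + 2 v^{2}}$)
$D{\left(-10 \right)} + - 3 \left(4 - 2\right) \left(-101\right) = \frac{1}{1 + 2 \left(-10\right)^{2}} + - 3 \left(4 - 2\right) \left(-101\right) = \frac{1}{1 + 2 \cdot 100} + \left(-3\right) 2 \left(-101\right) = \frac{1}{1 + 200} - -606 = \frac{1}{201} + 606 = \frac{121807}{201}$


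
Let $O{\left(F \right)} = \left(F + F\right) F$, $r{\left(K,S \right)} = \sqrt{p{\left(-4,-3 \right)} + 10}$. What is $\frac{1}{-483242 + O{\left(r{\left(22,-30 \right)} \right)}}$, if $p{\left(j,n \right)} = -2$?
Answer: $- \frac{1}{483226} \approx -2.0694 \cdot 10^{-6}$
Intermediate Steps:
$r{\left(K,S \right)} = 2 \sqrt{2}$ ($r{\left(K,S \right)} = \sqrt{-2 + 10} = \sqrt{8} = 2 \sqrt{2}$)
$O{\left(F \right)} = 2 F^{2}$ ($O{\left(F \right)} = 2 F F = 2 F^{2}$)
$\frac{1}{-483242 + O{\left(r{\left(22,-30 \right)} \right)}} = \frac{1}{-483242 + 2 \left(2 \sqrt{2}\right)^{2}} = \frac{1}{-483242 + 2 \cdot 8} = \frac{1}{-483242 + 16} = \frac{1}{-483226} = - \frac{1}{483226}$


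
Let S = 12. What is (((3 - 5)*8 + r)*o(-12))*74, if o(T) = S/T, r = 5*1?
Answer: 814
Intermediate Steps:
r = 5
o(T) = 12/T
(((3 - 5)*8 + r)*o(-12))*74 = (((3 - 5)*8 + 5)*(12/(-12)))*74 = ((-2*8 + 5)*(12*(-1/12)))*74 = ((-16 + 5)*(-1))*74 = -11*(-1)*74 = 11*74 = 814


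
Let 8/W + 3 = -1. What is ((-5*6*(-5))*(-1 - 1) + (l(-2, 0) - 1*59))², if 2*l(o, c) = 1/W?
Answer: 2064969/16 ≈ 1.2906e+5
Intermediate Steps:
W = -2 (W = 8/(-3 - 1) = 8/(-4) = 8*(-¼) = -2)
l(o, c) = -¼ (l(o, c) = (½)/(-2) = (½)*(-½) = -¼)
((-5*6*(-5))*(-1 - 1) + (l(-2, 0) - 1*59))² = ((-5*6*(-5))*(-1 - 1) + (-¼ - 1*59))² = (-30*(-5)*(-2) + (-¼ - 59))² = (150*(-2) - 237/4)² = (-300 - 237/4)² = (-1437/4)² = 2064969/16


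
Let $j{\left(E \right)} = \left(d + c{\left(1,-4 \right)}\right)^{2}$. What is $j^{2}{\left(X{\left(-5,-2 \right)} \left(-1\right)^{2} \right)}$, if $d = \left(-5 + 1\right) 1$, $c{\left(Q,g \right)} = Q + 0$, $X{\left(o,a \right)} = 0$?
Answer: $81$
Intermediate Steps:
$c{\left(Q,g \right)} = Q$
$d = -4$ ($d = \left(-4\right) 1 = -4$)
$j{\left(E \right)} = 9$ ($j{\left(E \right)} = \left(-4 + 1\right)^{2} = \left(-3\right)^{2} = 9$)
$j^{2}{\left(X{\left(-5,-2 \right)} \left(-1\right)^{2} \right)} = 9^{2} = 81$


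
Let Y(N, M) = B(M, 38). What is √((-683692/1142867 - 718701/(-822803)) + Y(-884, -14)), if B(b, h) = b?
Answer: I*√12136332058464318221972323/940354396201 ≈ 3.7047*I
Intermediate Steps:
Y(N, M) = M
√((-683692/1142867 - 718701/(-822803)) + Y(-884, -14)) = √((-683692/1142867 - 718701/(-822803)) - 14) = √((-683692*1/1142867 - 718701*(-1/822803)) - 14) = √((-683692/1142867 + 718701/822803) - 14) = √(258835827091/940354396201 - 14) = √(-12906125719723/940354396201) = I*√12136332058464318221972323/940354396201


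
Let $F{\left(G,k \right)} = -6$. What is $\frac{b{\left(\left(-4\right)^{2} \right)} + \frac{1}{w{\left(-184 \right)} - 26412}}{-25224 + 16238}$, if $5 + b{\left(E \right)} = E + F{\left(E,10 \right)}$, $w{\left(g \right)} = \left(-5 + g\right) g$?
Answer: $- \frac{41821}{75158904} \approx -0.00055643$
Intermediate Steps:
$w{\left(g \right)} = g \left(-5 + g\right)$
$b{\left(E \right)} = -11 + E$ ($b{\left(E \right)} = -5 + \left(E - 6\right) = -5 + \left(-6 + E\right) = -11 + E$)
$\frac{b{\left(\left(-4\right)^{2} \right)} + \frac{1}{w{\left(-184 \right)} - 26412}}{-25224 + 16238} = \frac{\left(-11 + \left(-4\right)^{2}\right) + \frac{1}{- 184 \left(-5 - 184\right) - 26412}}{-25224 + 16238} = \frac{\left(-11 + 16\right) + \frac{1}{\left(-184\right) \left(-189\right) - 26412}}{-8986} = \left(5 + \frac{1}{34776 - 26412}\right) \left(- \frac{1}{8986}\right) = \left(5 + \frac{1}{8364}\right) \left(- \frac{1}{8986}\right) = \frac{41821}{8364} \left(- \frac{1}{8986}\right) = - \frac{41821}{75158904}$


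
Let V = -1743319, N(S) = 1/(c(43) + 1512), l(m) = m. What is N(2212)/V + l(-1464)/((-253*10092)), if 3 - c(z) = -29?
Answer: 328385300619/572717793778328 ≈ 0.00057338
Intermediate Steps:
c(z) = 32 (c(z) = 3 - 1*(-29) = 3 + 29 = 32)
N(S) = 1/1544 (N(S) = 1/(32 + 1512) = 1/1544)
N(2212)/V + l(-1464)/((-253*10092)) = (1/1544)/(-1743319) - 1464/((-253*10092)) = (1/1544)*(-1/1743319) - 1464/(-2553276) = -1/2691684536 - 1464*(-1/2553276) = -1/2691684536 + 122/212773 = 328385300619/572717793778328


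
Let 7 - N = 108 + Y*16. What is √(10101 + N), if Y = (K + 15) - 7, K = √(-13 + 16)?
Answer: 4*√(617 - √3) ≈ 99.218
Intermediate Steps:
K = √3 ≈ 1.7320
Y = 8 + √3 (Y = (√3 + 15) - 7 = (15 + √3) - 7 = 8 + √3 ≈ 9.7321)
N = -229 - 16*√3 (N = 7 - (108 + (8 + √3)*16) = 7 - (108 + (128 + 16*√3)) = 7 - (236 + 16*√3) = 7 + (-236 - 16*√3) = -229 - 16*√3 ≈ -256.71)
√(10101 + N) = √(10101 + (-229 - 16*√3)) = √(9872 - 16*√3)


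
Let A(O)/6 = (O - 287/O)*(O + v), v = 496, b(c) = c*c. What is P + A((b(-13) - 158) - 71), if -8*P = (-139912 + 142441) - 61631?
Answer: -2741181/20 ≈ -1.3706e+5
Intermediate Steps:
b(c) = c²
P = 29551/4 (P = -((-139912 + 142441) - 61631)/8 = -(2529 - 61631)/8 = -⅛*(-59102) = 29551/4 ≈ 7387.8)
A(O) = 6*(496 + O)*(O - 287/O) (A(O) = 6*((O - 287/O)*(O + 496)) = 6*((O - 287/O)*(496 + O)) = 6*((496 + O)*(O - 287/O)) = 6*(496 + O)*(O - 287/O))
P + A((b(-13) - 158) - 71) = 29551/4 + (-1722 - 854112/(((-13)² - 158) - 71) + 6*(((-13)² - 158) - 71)² + 2976*(((-13)² - 158) - 71)) = 29551/4 + (-1722 - 854112/((169 - 158) - 71) + 6*((169 - 158) - 71)² + 2976*((169 - 158) - 71)) = 29551/4 + (-1722 - 854112/(11 - 71) + 6*(11 - 71)² + 2976*(11 - 71)) = 29551/4 + (-1722 - 854112/(-60) + 6*(-60)² + 2976*(-60)) = 29551/4 + (-1722 - 854112*(-1/60) + 6*3600 - 178560) = 29551/4 + (-1722 + 71176/5 + 21600 - 178560) = 29551/4 - 722234/5 = -2741181/20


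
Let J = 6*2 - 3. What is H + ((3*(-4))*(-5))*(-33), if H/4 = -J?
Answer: -2016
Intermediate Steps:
J = 9 (J = 12 - 3 = 9)
H = -36 (H = 4*(-1*9) = 4*(-9) = -36)
H + ((3*(-4))*(-5))*(-33) = -36 + ((3*(-4))*(-5))*(-33) = -36 - 12*(-5)*(-33) = -36 + 60*(-33) = -36 - 1980 = -2016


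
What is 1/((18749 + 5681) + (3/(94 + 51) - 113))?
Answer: 145/3525968 ≈ 4.1123e-5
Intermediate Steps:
1/((18749 + 5681) + (3/(94 + 51) - 113)) = 1/(24430 + (3/145 - 113)) = 1/(24430 - 16382/145) = 1/(3525968/145) = 145/3525968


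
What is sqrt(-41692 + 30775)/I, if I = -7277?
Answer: -3*I*sqrt(1213)/7277 ≈ -0.014358*I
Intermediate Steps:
sqrt(-41692 + 30775)/I = sqrt(-41692 + 30775)/(-7277) = sqrt(-10917)*(-1/7277) = (3*I*sqrt(1213))*(-1/7277) = -3*I*sqrt(1213)/7277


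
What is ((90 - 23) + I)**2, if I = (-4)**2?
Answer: 6889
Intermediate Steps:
I = 16
((90 - 23) + I)**2 = ((90 - 23) + 16)**2 = (67 + 16)**2 = 83**2 = 6889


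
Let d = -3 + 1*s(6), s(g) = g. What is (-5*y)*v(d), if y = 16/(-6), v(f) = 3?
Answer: 40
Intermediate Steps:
d = 3 (d = -3 + 1*6 = -3 + 6 = 3)
y = -8/3 (y = 16*(-⅙) = -8/3 ≈ -2.6667)
(-5*y)*v(d) = -5*(-8/3)*3 = (40/3)*3 = 40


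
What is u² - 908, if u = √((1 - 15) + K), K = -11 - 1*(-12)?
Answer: -921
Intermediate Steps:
K = 1 (K = -11 + 12 = 1)
u = I*√13 (u = √((1 - 15) + 1) = √(-14 + 1) = √(-13) = I*√13 ≈ 3.6056*I)
u² - 908 = (I*√13)² - 908 = -13 - 908 = -921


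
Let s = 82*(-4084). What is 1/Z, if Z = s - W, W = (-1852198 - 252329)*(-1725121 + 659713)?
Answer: -1/2242180236904 ≈ -4.4599e-13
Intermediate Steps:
s = -334888
W = 2242179902016 (W = -2104527*(-1065408) = 2242179902016)
Z = -2242180236904 (Z = -334888 - 1*2242179902016 = -334888 - 2242179902016 = -2242180236904)
1/Z = 1/(-2242180236904) = -1/2242180236904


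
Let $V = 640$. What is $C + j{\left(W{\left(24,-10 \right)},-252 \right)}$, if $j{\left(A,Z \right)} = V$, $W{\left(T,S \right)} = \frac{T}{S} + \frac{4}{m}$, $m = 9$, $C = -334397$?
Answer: $-333757$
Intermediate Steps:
$W{\left(T,S \right)} = \frac{4}{9} + \frac{T}{S}$ ($W{\left(T,S \right)} = \frac{T}{S} + \frac{4}{9} = \frac{4}{9} + \frac{T}{S}$)
$j{\left(A,Z \right)} = 640$
$C + j{\left(W{\left(24,-10 \right)},-252 \right)} = -334397 + 640 = -333757$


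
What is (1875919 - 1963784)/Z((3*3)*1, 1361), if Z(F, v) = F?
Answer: -87865/9 ≈ -9762.8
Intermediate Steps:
(1875919 - 1963784)/Z((3*3)*1, 1361) = (1875919 - 1963784)/(((3*3)*1)) = -87865/(9*1) = -87865/9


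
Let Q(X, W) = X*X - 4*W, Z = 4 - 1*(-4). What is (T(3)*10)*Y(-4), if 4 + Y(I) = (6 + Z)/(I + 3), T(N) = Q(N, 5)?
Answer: 1980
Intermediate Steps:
Z = 8 (Z = 4 + 4 = 8)
Q(X, W) = X² - 4*W
T(N) = -20 + N² (T(N) = N² - 4*5 = N² - 20 = -20 + N²)
Y(I) = -4 + 14/(3 + I) (Y(I) = -4 + (6 + 8)/(I + 3) = -4 + 14/(3 + I))
(T(3)*10)*Y(-4) = ((-20 + 3²)*10)*(2*(1 - 2*(-4))/(3 - 4)) = ((-20 + 9)*10)*(2*(1 + 8)/(-1)) = (-11*10)*(2*(-1)*9) = -110*(-18) = 1980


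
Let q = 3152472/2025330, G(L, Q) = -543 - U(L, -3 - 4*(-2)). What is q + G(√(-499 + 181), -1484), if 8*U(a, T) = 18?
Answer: -734105807/1350220 ≈ -543.69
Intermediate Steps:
U(a, T) = 9/4 (U(a, T) = (⅛)*18 = 9/4)
G(L, Q) = -2181/4 (G(L, Q) = -543 - 1*9/4 = -543 - 9/4 = -2181/4)
q = 525412/337555 (q = 3152472*(1/2025330) = 525412/337555 ≈ 1.5565)
q + G(√(-499 + 181), -1484) = 525412/337555 - 2181/4 = -734105807/1350220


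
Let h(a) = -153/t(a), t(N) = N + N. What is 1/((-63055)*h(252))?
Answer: 56/1071935 ≈ 5.2242e-5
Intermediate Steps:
t(N) = 2*N
h(a) = -153/(2*a) (h(a) = -153*1/(2*a) = -153/(2*a))
1/((-63055)*h(252)) = 1/((-63055)*((-153/2/252))) = -1/(63055*((-153/2*1/252))) = -1/(63055*(-17/56)) = -1/63055*(-56/17) = 56/1071935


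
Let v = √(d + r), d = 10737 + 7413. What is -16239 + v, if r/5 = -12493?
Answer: -16239 + I*√44315 ≈ -16239.0 + 210.51*I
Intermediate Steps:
r = -62465 (r = 5*(-12493) = -62465)
d = 18150
v = I*√44315 (v = √(18150 - 62465) = √(-44315) = I*√44315 ≈ 210.51*I)
-16239 + v = -16239 + I*√44315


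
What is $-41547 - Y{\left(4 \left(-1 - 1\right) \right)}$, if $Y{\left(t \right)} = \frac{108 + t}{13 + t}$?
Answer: $-41567$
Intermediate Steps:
$Y{\left(t \right)} = \frac{108 + t}{13 + t}$
$-41547 - Y{\left(4 \left(-1 - 1\right) \right)} = -41547 - \frac{108 + 4 \left(-1 - 1\right)}{13 + 4 \left(-1 - 1\right)} = -41547 - \frac{108 + 4 \left(-2\right)}{13 + 4 \left(-2\right)} = -41547 - \frac{108 - 8}{13 - 8} = -41547 - \frac{1}{5} \cdot 100 = -41547 - 20 = -41567$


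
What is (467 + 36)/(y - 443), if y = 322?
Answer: -503/121 ≈ -4.1570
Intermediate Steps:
(467 + 36)/(y - 443) = (467 + 36)/(322 - 443) = 503/(-121) = 503*(-1/121) = -503/121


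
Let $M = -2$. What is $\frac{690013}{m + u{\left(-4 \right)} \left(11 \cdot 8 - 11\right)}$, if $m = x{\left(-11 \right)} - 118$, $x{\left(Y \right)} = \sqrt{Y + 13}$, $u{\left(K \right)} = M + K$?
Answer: $- \frac{200103770}{168199} - \frac{690013 \sqrt{2}}{336398} \approx -1192.6$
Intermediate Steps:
$u{\left(K \right)} = -2 + K$
$x{\left(Y \right)} = \sqrt{13 + Y}$
$m = -118 + \sqrt{2}$ ($m = \sqrt{13 - 11} - 118 = \sqrt{2} - 118 = -118 + \sqrt{2} \approx -116.59$)
$\frac{690013}{m + u{\left(-4 \right)} \left(11 \cdot 8 - 11\right)} = \frac{690013}{\left(-118 + \sqrt{2}\right) + \left(-2 - 4\right) \left(11 \cdot 8 - 11\right)} = \frac{690013}{\left(-118 + \sqrt{2}\right) - 6 \left(88 - 11\right)} = \frac{690013}{\left(-118 + \sqrt{2}\right) - 462} = \frac{690013}{-580 + \sqrt{2}}$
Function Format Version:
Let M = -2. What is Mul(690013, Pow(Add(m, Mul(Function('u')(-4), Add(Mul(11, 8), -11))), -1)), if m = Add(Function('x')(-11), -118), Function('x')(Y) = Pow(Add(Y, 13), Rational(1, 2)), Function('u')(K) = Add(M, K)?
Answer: Add(Rational(-200103770, 168199), Mul(Rational(-690013, 336398), Pow(2, Rational(1, 2)))) ≈ -1192.6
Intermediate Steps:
Function('u')(K) = Add(-2, K)
Function('x')(Y) = Pow(Add(13, Y), Rational(1, 2))
m = Add(-118, Pow(2, Rational(1, 2))) (m = Add(Pow(Add(13, -11), Rational(1, 2)), -118) = Add(Pow(2, Rational(1, 2)), -118) = Add(-118, Pow(2, Rational(1, 2))) ≈ -116.59)
Mul(690013, Pow(Add(m, Mul(Function('u')(-4), Add(Mul(11, 8), -11))), -1)) = Mul(690013, Pow(Add(Add(-118, Pow(2, Rational(1, 2))), Mul(Add(-2, -4), Add(Mul(11, 8), -11))), -1)) = Mul(690013, Pow(Add(Add(-118, Pow(2, Rational(1, 2))), Mul(-6, Add(88, -11))), -1)) = Mul(690013, Pow(Add(Add(-118, Pow(2, Rational(1, 2))), Mul(-6, 77)), -1)) = Mul(690013, Pow(Add(Add(-118, Pow(2, Rational(1, 2))), -462), -1)) = Mul(690013, Pow(Add(-580, Pow(2, Rational(1, 2))), -1))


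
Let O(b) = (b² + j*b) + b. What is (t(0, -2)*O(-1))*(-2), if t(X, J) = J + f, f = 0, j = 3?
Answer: -12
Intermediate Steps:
O(b) = b² + 4*b (O(b) = (b² + 3*b) + b = b² + 4*b)
t(X, J) = J (t(X, J) = J + 0 = J)
(t(0, -2)*O(-1))*(-2) = -(-2)*(4 - 1)*(-2) = -(-2)*3*(-2) = -2*(-3)*(-2) = 6*(-2) = -12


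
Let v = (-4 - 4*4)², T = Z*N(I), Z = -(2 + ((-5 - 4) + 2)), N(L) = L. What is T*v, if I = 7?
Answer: 14000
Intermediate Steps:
Z = 5 (Z = -(2 + (-9 + 2)) = -(2 - 7) = -1*(-5) = 5)
T = 35 (T = 5*7 = 35)
v = 400 (v = (-4 - 16)² = (-20)² = 400)
T*v = 35*400 = 14000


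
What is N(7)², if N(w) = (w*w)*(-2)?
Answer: 9604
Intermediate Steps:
N(w) = -2*w² (N(w) = w²*(-2) = -2*w²)
N(7)² = (-2*7²)² = (-2*49)² = (-98)² = 9604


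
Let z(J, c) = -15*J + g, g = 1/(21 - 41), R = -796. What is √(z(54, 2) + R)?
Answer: 3*I*√17845/10 ≈ 40.076*I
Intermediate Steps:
g = -1/20 (g = 1/(-20) = -1/20 ≈ -0.050000)
z(J, c) = -1/20 - 15*J (z(J, c) = -15*J - 1/20 = -1/20 - 15*J)
√(z(54, 2) + R) = √((-1/20 - 15*54) - 796) = √((-1/20 - 810) - 796) = √(-16201/20 - 796) = √(-32121/20) = 3*I*√17845/10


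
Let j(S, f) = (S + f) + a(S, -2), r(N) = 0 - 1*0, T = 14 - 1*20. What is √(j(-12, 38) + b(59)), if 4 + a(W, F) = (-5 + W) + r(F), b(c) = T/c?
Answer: 17*√59/59 ≈ 2.2132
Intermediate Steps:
T = -6 (T = 14 - 20 = -6)
r(N) = 0 (r(N) = 0 + 0 = 0)
b(c) = -6/c
a(W, F) = -9 + W (a(W, F) = -4 + ((-5 + W) + 0) = -4 + (-5 + W) = -9 + W)
j(S, f) = -9 + f + 2*S (j(S, f) = (S + f) + (-9 + S) = -9 + f + 2*S)
√(j(-12, 38) + b(59)) = √((-9 + 38 + 2*(-12)) - 6/59) = √((-9 + 38 - 24) - 6*1/59) = √(5 - 6/59) = √(289/59) = 17*√59/59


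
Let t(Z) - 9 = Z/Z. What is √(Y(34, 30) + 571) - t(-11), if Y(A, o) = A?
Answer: -10 + 11*√5 ≈ 14.597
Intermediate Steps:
t(Z) = 10 (t(Z) = 9 + Z/Z = 9 + 1 = 10)
√(Y(34, 30) + 571) - t(-11) = √(34 + 571) - 1*10 = √605 - 10 = 11*√5 - 10 = -10 + 11*√5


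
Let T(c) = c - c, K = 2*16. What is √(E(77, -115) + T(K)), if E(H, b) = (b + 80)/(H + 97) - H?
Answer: I*√2337342/174 ≈ 8.7864*I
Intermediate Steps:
K = 32
T(c) = 0
E(H, b) = -H + (80 + b)/(97 + H) (E(H, b) = (80 + b)/(97 + H) - H = -H + (80 + b)/(97 + H))
√(E(77, -115) + T(K)) = √((80 - 115 - 1*77² - 97*77)/(97 + 77) + 0) = √((80 - 115 - 1*5929 - 7469)/174 + 0) = √((80 - 115 - 5929 - 7469)/174 + 0) = √((1/174)*(-13433) + 0) = √(-13433/174 + 0) = √(-13433/174) = I*√2337342/174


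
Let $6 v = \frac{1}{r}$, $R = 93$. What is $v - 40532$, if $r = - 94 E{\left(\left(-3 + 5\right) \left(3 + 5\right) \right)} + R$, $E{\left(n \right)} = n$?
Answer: $- \frac{343143913}{8466} \approx -40532.0$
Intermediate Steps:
$r = -1411$ ($r = - 94 \left(-3 + 5\right) \left(3 + 5\right) + 93 = - 94 \cdot 2 \cdot 8 + 93 = \left(-94\right) 16 + 93 = -1504 + 93 = -1411$)
$v = - \frac{1}{8466}$ ($v = \frac{1}{6 \left(-1411\right)} = \frac{1}{6} \left(- \frac{1}{1411}\right) = - \frac{1}{8466} \approx -0.00011812$)
$v - 40532 = - \frac{1}{8466} - 40532 = - \frac{343143913}{8466}$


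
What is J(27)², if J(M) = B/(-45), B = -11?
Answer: 121/2025 ≈ 0.059753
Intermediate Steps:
J(M) = 11/45 (J(M) = -11/(-45) = -11*(-1/45) = 11/45)
J(27)² = (11/45)² = 121/2025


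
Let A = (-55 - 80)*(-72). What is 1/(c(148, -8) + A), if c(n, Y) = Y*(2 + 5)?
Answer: 1/9664 ≈ 0.00010348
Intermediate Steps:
c(n, Y) = 7*Y (c(n, Y) = Y*7 = 7*Y)
A = 9720 (A = -135*(-72) = 9720)
1/(c(148, -8) + A) = 1/(7*(-8) + 9720) = 1/(-56 + 9720) = 1/9664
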